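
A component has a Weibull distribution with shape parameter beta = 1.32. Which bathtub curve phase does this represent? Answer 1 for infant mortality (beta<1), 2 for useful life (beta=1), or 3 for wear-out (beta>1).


beta = 1.32
Compare beta to 1:
beta < 1 => infant mortality (phase 1)
beta = 1 => useful life (phase 2)
beta > 1 => wear-out (phase 3)
Since beta = 1.32, this is wear-out (increasing failure rate)
Phase = 3

3


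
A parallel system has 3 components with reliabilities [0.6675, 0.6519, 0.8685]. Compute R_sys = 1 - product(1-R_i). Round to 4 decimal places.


Components: [0.6675, 0.6519, 0.8685]
(1 - 0.6675) = 0.3325, running product = 0.3325
(1 - 0.6519) = 0.3481, running product = 0.1157
(1 - 0.8685) = 0.1315, running product = 0.0152
Product of (1-R_i) = 0.0152
R_sys = 1 - 0.0152 = 0.9848

0.9848


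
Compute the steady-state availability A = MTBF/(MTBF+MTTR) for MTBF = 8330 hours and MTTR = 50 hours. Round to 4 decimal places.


MTBF = 8330
MTTR = 50
MTBF + MTTR = 8380
A = 8330 / 8380
A = 0.994

0.994


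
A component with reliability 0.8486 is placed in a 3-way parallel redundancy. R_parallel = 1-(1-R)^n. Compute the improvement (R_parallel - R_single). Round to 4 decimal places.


R_single = 0.8486, n = 3
1 - R_single = 0.1514
(1 - R_single)^n = 0.1514^3 = 0.0035
R_parallel = 1 - 0.0035 = 0.9965
Improvement = 0.9965 - 0.8486
Improvement = 0.1479

0.1479


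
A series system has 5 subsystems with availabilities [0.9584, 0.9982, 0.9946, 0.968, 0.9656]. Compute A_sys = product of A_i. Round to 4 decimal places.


Subsystems: [0.9584, 0.9982, 0.9946, 0.968, 0.9656]
After subsystem 1 (A=0.9584): product = 0.9584
After subsystem 2 (A=0.9982): product = 0.9567
After subsystem 3 (A=0.9946): product = 0.9515
After subsystem 4 (A=0.968): product = 0.9211
After subsystem 5 (A=0.9656): product = 0.8894
A_sys = 0.8894

0.8894


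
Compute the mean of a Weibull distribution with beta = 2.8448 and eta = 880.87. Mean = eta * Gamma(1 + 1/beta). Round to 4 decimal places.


beta = 2.8448, eta = 880.87
1/beta = 0.3515
1 + 1/beta = 1.3515
Gamma(1.3515) = 0.891
Mean = 880.87 * 0.891
Mean = 784.8537

784.8537


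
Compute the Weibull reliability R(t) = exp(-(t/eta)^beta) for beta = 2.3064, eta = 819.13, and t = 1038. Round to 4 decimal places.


beta = 2.3064, eta = 819.13, t = 1038
t/eta = 1038 / 819.13 = 1.2672
(t/eta)^beta = 1.2672^2.3064 = 1.7266
R(t) = exp(-1.7266)
R(t) = 0.1779

0.1779


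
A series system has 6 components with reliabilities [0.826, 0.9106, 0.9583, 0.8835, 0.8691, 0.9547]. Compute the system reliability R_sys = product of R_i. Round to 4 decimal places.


Components: [0.826, 0.9106, 0.9583, 0.8835, 0.8691, 0.9547]
After component 1 (R=0.826): product = 0.826
After component 2 (R=0.9106): product = 0.7522
After component 3 (R=0.9583): product = 0.7208
After component 4 (R=0.8835): product = 0.6368
After component 5 (R=0.8691): product = 0.5535
After component 6 (R=0.9547): product = 0.5284
R_sys = 0.5284

0.5284


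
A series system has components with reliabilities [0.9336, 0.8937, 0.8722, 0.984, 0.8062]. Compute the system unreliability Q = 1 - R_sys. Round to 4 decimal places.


Components: [0.9336, 0.8937, 0.8722, 0.984, 0.8062]
After component 1: product = 0.9336
After component 2: product = 0.8344
After component 3: product = 0.7277
After component 4: product = 0.7161
After component 5: product = 0.5773
R_sys = 0.5773
Q = 1 - 0.5773 = 0.4227

0.4227


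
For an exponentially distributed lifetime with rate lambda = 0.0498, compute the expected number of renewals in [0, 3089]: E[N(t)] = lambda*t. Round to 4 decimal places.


lambda = 0.0498
t = 3089
E[N(t)] = lambda * t
E[N(t)] = 0.0498 * 3089
E[N(t)] = 153.8322

153.8322


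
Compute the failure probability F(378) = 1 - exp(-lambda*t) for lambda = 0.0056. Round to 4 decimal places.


lambda = 0.0056, t = 378
lambda * t = 2.1168
exp(-2.1168) = 0.1204
F(t) = 1 - 0.1204
F(t) = 0.8796

0.8796


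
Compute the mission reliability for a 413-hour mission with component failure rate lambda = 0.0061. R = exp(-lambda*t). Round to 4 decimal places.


lambda = 0.0061
mission_time = 413
lambda * t = 0.0061 * 413 = 2.5193
R = exp(-2.5193)
R = 0.0805

0.0805


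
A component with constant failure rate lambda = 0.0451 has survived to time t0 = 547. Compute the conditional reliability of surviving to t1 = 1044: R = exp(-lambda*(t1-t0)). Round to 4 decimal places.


lambda = 0.0451
t0 = 547, t1 = 1044
t1 - t0 = 497
lambda * (t1-t0) = 0.0451 * 497 = 22.4147
R = exp(-22.4147)
R = 0.0

0.0


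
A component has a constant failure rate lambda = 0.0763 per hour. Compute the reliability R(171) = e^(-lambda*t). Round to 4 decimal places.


lambda = 0.0763
t = 171
lambda * t = 13.0473
R(t) = e^(-13.0473)
R(t) = 0.0

0.0


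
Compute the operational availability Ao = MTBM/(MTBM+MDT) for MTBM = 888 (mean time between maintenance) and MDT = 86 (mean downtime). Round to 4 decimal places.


MTBM = 888
MDT = 86
MTBM + MDT = 974
Ao = 888 / 974
Ao = 0.9117

0.9117


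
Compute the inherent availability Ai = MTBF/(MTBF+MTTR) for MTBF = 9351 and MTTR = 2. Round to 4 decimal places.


MTBF = 9351
MTTR = 2
MTBF + MTTR = 9353
Ai = 9351 / 9353
Ai = 0.9998

0.9998


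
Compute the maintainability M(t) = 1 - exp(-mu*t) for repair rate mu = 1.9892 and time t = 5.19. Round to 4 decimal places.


mu = 1.9892, t = 5.19
mu * t = 1.9892 * 5.19 = 10.3239
exp(-10.3239) = 0.0
M(t) = 1 - 0.0
M(t) = 1.0

1.0


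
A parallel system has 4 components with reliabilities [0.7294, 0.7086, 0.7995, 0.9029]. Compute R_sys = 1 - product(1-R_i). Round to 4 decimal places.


Components: [0.7294, 0.7086, 0.7995, 0.9029]
(1 - 0.7294) = 0.2706, running product = 0.2706
(1 - 0.7086) = 0.2914, running product = 0.0789
(1 - 0.7995) = 0.2005, running product = 0.0158
(1 - 0.9029) = 0.0971, running product = 0.0015
Product of (1-R_i) = 0.0015
R_sys = 1 - 0.0015 = 0.9985

0.9985


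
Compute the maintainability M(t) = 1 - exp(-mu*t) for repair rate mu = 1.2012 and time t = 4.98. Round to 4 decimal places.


mu = 1.2012, t = 4.98
mu * t = 1.2012 * 4.98 = 5.982
exp(-5.982) = 0.0025
M(t) = 1 - 0.0025
M(t) = 0.9975

0.9975


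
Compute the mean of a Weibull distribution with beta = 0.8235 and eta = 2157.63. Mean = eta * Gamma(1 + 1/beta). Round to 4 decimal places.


beta = 0.8235, eta = 2157.63
1/beta = 1.2143
1 + 1/beta = 2.2143
Gamma(2.2143) = 1.1105
Mean = 2157.63 * 1.1105
Mean = 2396.0361

2396.0361


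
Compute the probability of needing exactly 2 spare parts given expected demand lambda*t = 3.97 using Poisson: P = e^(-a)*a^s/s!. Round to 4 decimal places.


a = 3.97, s = 2
e^(-a) = e^(-3.97) = 0.0189
a^s = 3.97^2 = 15.7609
s! = 2
P = 0.0189 * 15.7609 / 2
P = 0.1487

0.1487


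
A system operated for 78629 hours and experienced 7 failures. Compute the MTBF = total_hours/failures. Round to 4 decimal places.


total_hours = 78629
failures = 7
MTBF = 78629 / 7
MTBF = 11232.7143

11232.7143


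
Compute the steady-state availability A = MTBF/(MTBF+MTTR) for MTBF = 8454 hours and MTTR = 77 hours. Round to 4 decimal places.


MTBF = 8454
MTTR = 77
MTBF + MTTR = 8531
A = 8454 / 8531
A = 0.991

0.991


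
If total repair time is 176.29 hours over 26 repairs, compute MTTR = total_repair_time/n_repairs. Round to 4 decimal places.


total_repair_time = 176.29
n_repairs = 26
MTTR = 176.29 / 26
MTTR = 6.7804

6.7804


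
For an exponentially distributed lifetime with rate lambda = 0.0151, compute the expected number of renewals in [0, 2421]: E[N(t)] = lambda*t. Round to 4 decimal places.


lambda = 0.0151
t = 2421
E[N(t)] = lambda * t
E[N(t)] = 0.0151 * 2421
E[N(t)] = 36.5571

36.5571


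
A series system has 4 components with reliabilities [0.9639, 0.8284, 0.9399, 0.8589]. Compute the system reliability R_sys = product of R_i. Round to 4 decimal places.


Components: [0.9639, 0.8284, 0.9399, 0.8589]
After component 1 (R=0.9639): product = 0.9639
After component 2 (R=0.8284): product = 0.7985
After component 3 (R=0.9399): product = 0.7505
After component 4 (R=0.8589): product = 0.6446
R_sys = 0.6446

0.6446


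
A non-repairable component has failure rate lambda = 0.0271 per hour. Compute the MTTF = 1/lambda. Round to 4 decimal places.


lambda = 0.0271
MTTF = 1 / 0.0271
MTTF = 36.9004

36.9004


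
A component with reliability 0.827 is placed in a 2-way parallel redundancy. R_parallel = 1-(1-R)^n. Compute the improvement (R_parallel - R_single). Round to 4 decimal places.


R_single = 0.827, n = 2
1 - R_single = 0.173
(1 - R_single)^n = 0.173^2 = 0.0299
R_parallel = 1 - 0.0299 = 0.9701
Improvement = 0.9701 - 0.827
Improvement = 0.1431

0.1431


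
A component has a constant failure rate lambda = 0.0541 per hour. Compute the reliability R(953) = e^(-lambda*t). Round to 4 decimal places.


lambda = 0.0541
t = 953
lambda * t = 51.5573
R(t) = e^(-51.5573)
R(t) = 0.0

0.0


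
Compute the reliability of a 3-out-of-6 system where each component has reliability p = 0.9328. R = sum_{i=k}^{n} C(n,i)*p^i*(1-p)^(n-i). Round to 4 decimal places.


k = 3, n = 6, p = 0.9328
i=3: C(6,3)=20 * 0.9328^3 * 0.0672^3 = 0.0049
i=4: C(6,4)=15 * 0.9328^4 * 0.0672^2 = 0.0513
i=5: C(6,5)=6 * 0.9328^5 * 0.0672^1 = 0.2847
i=6: C(6,6)=1 * 0.9328^6 * 0.0672^0 = 0.6588
R = sum of terms = 0.9997

0.9997


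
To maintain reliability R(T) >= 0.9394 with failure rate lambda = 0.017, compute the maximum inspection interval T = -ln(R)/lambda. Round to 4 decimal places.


R_target = 0.9394
lambda = 0.017
-ln(0.9394) = 0.0625
T = 0.0625 / 0.017
T = 3.6773

3.6773


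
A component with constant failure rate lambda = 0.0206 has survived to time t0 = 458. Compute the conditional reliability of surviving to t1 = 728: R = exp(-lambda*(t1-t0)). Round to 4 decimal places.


lambda = 0.0206
t0 = 458, t1 = 728
t1 - t0 = 270
lambda * (t1-t0) = 0.0206 * 270 = 5.562
R = exp(-5.562)
R = 0.0038

0.0038


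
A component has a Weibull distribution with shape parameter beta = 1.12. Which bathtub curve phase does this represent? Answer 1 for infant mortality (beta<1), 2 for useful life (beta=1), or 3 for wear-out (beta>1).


beta = 1.12
Compare beta to 1:
beta < 1 => infant mortality (phase 1)
beta = 1 => useful life (phase 2)
beta > 1 => wear-out (phase 3)
Since beta = 1.12, this is wear-out (increasing failure rate)
Phase = 3

3


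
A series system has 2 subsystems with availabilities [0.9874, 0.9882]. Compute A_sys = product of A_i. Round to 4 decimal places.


Subsystems: [0.9874, 0.9882]
After subsystem 1 (A=0.9874): product = 0.9874
After subsystem 2 (A=0.9882): product = 0.9757
A_sys = 0.9757

0.9757


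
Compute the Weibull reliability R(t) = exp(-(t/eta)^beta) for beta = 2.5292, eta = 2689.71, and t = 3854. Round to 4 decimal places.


beta = 2.5292, eta = 2689.71, t = 3854
t/eta = 3854 / 2689.71 = 1.4329
(t/eta)^beta = 1.4329^2.5292 = 2.4836
R(t) = exp(-2.4836)
R(t) = 0.0834

0.0834


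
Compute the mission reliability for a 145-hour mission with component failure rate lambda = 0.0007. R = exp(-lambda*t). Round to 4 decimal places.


lambda = 0.0007
mission_time = 145
lambda * t = 0.0007 * 145 = 0.1015
R = exp(-0.1015)
R = 0.9035

0.9035


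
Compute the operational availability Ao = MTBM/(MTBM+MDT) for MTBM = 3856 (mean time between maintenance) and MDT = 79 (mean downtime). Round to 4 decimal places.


MTBM = 3856
MDT = 79
MTBM + MDT = 3935
Ao = 3856 / 3935
Ao = 0.9799

0.9799


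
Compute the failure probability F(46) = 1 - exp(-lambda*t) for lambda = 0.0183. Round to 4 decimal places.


lambda = 0.0183, t = 46
lambda * t = 0.8418
exp(-0.8418) = 0.4309
F(t) = 1 - 0.4309
F(t) = 0.5691

0.5691


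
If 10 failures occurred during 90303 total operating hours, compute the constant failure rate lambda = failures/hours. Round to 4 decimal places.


failures = 10
total_hours = 90303
lambda = 10 / 90303
lambda = 0.0001

0.0001


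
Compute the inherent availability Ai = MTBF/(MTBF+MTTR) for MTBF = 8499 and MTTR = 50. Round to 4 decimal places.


MTBF = 8499
MTTR = 50
MTBF + MTTR = 8549
Ai = 8499 / 8549
Ai = 0.9942

0.9942


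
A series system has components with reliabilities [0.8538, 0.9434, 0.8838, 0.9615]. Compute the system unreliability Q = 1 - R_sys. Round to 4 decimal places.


Components: [0.8538, 0.9434, 0.8838, 0.9615]
After component 1: product = 0.8538
After component 2: product = 0.8055
After component 3: product = 0.7119
After component 4: product = 0.6845
R_sys = 0.6845
Q = 1 - 0.6845 = 0.3155

0.3155


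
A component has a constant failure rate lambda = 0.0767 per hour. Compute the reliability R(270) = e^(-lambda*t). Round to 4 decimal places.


lambda = 0.0767
t = 270
lambda * t = 20.709
R(t) = e^(-20.709)
R(t) = 0.0

0.0


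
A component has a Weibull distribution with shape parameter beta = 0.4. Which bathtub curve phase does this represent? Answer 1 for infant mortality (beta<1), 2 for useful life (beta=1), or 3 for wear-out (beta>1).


beta = 0.4
Compare beta to 1:
beta < 1 => infant mortality (phase 1)
beta = 1 => useful life (phase 2)
beta > 1 => wear-out (phase 3)
Since beta = 0.4, this is infant mortality (decreasing failure rate)
Phase = 1

1


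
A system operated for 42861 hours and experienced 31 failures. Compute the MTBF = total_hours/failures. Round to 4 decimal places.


total_hours = 42861
failures = 31
MTBF = 42861 / 31
MTBF = 1382.6129

1382.6129


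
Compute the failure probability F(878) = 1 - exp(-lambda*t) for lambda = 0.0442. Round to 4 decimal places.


lambda = 0.0442, t = 878
lambda * t = 38.8076
exp(-38.8076) = 0.0
F(t) = 1 - 0.0
F(t) = 1.0

1.0


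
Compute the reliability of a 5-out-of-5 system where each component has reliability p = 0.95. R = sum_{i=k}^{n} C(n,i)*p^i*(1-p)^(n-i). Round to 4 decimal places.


k = 5, n = 5, p = 0.95
i=5: C(5,5)=1 * 0.95^5 * 0.05^0 = 0.7738
R = sum of terms = 0.7738

0.7738


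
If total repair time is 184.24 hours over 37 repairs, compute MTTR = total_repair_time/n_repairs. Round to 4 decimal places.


total_repair_time = 184.24
n_repairs = 37
MTTR = 184.24 / 37
MTTR = 4.9795

4.9795


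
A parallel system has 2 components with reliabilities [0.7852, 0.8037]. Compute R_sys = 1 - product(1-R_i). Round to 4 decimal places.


Components: [0.7852, 0.8037]
(1 - 0.7852) = 0.2148, running product = 0.2148
(1 - 0.8037) = 0.1963, running product = 0.0422
Product of (1-R_i) = 0.0422
R_sys = 1 - 0.0422 = 0.9578

0.9578


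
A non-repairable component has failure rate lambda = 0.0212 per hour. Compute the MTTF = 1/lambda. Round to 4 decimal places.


lambda = 0.0212
MTTF = 1 / 0.0212
MTTF = 47.1698

47.1698


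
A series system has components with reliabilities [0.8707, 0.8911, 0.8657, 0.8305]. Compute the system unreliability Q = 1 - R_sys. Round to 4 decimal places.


Components: [0.8707, 0.8911, 0.8657, 0.8305]
After component 1: product = 0.8707
After component 2: product = 0.7759
After component 3: product = 0.6717
After component 4: product = 0.5578
R_sys = 0.5578
Q = 1 - 0.5578 = 0.4422

0.4422


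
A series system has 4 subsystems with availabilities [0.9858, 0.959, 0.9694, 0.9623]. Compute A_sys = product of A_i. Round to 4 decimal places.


Subsystems: [0.9858, 0.959, 0.9694, 0.9623]
After subsystem 1 (A=0.9858): product = 0.9858
After subsystem 2 (A=0.959): product = 0.9454
After subsystem 3 (A=0.9694): product = 0.9165
After subsystem 4 (A=0.9623): product = 0.8819
A_sys = 0.8819

0.8819


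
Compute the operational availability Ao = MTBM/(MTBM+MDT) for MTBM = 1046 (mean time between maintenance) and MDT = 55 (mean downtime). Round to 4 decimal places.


MTBM = 1046
MDT = 55
MTBM + MDT = 1101
Ao = 1046 / 1101
Ao = 0.95

0.95


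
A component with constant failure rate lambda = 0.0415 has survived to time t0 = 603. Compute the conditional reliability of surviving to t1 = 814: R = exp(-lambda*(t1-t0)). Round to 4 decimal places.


lambda = 0.0415
t0 = 603, t1 = 814
t1 - t0 = 211
lambda * (t1-t0) = 0.0415 * 211 = 8.7565
R = exp(-8.7565)
R = 0.0002

0.0002


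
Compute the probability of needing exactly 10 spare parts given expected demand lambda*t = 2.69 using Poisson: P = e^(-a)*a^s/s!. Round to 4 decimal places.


a = 2.69, s = 10
e^(-a) = e^(-2.69) = 0.0679
a^s = 2.69^10 = 19839.1381
s! = 3628800
P = 0.0679 * 19839.1381 / 3628800
P = 0.0004

0.0004


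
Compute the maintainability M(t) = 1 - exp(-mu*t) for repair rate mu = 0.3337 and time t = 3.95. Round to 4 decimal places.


mu = 0.3337, t = 3.95
mu * t = 0.3337 * 3.95 = 1.3181
exp(-1.3181) = 0.2676
M(t) = 1 - 0.2676
M(t) = 0.7324

0.7324


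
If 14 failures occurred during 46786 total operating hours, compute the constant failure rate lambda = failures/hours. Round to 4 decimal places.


failures = 14
total_hours = 46786
lambda = 14 / 46786
lambda = 0.0003

0.0003


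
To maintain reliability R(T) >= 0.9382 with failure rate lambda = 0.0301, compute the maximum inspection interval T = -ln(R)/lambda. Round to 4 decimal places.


R_target = 0.9382
lambda = 0.0301
-ln(0.9382) = 0.0638
T = 0.0638 / 0.0301
T = 2.1193

2.1193


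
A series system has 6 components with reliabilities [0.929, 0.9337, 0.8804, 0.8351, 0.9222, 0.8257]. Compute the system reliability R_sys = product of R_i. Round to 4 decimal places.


Components: [0.929, 0.9337, 0.8804, 0.8351, 0.9222, 0.8257]
After component 1 (R=0.929): product = 0.929
After component 2 (R=0.9337): product = 0.8674
After component 3 (R=0.8804): product = 0.7637
After component 4 (R=0.8351): product = 0.6377
After component 5 (R=0.9222): product = 0.5881
After component 6 (R=0.8257): product = 0.4856
R_sys = 0.4856

0.4856


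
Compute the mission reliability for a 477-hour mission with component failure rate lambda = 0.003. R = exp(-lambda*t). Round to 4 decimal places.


lambda = 0.003
mission_time = 477
lambda * t = 0.003 * 477 = 1.431
R = exp(-1.431)
R = 0.2391

0.2391


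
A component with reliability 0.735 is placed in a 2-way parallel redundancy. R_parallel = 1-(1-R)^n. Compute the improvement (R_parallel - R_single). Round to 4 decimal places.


R_single = 0.735, n = 2
1 - R_single = 0.265
(1 - R_single)^n = 0.265^2 = 0.0702
R_parallel = 1 - 0.0702 = 0.9298
Improvement = 0.9298 - 0.735
Improvement = 0.1948

0.1948


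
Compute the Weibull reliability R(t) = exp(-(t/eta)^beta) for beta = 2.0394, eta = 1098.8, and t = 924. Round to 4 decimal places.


beta = 2.0394, eta = 1098.8, t = 924
t/eta = 924 / 1098.8 = 0.8409
(t/eta)^beta = 0.8409^2.0394 = 0.7023
R(t) = exp(-0.7023)
R(t) = 0.4954

0.4954


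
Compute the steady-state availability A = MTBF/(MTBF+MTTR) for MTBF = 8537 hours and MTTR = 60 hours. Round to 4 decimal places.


MTBF = 8537
MTTR = 60
MTBF + MTTR = 8597
A = 8537 / 8597
A = 0.993

0.993


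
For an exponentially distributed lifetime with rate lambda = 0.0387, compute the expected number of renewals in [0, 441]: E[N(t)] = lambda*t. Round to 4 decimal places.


lambda = 0.0387
t = 441
E[N(t)] = lambda * t
E[N(t)] = 0.0387 * 441
E[N(t)] = 17.0667

17.0667


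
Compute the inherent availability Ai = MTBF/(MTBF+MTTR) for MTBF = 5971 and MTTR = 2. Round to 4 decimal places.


MTBF = 5971
MTTR = 2
MTBF + MTTR = 5973
Ai = 5971 / 5973
Ai = 0.9997

0.9997


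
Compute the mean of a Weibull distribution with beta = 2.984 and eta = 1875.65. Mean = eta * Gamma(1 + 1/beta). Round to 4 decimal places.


beta = 2.984, eta = 1875.65
1/beta = 0.3351
1 + 1/beta = 1.3351
Gamma(1.3351) = 0.8928
Mean = 1875.65 * 0.8928
Mean = 1674.5247

1674.5247


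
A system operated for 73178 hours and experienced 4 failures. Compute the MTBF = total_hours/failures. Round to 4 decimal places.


total_hours = 73178
failures = 4
MTBF = 73178 / 4
MTBF = 18294.5

18294.5


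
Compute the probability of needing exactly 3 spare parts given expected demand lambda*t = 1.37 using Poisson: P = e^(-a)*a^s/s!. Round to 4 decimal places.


a = 1.37, s = 3
e^(-a) = e^(-1.37) = 0.2541
a^s = 1.37^3 = 2.5714
s! = 6
P = 0.2541 * 2.5714 / 6
P = 0.1089

0.1089


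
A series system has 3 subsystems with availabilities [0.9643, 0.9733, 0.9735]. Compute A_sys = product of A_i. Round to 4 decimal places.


Subsystems: [0.9643, 0.9733, 0.9735]
After subsystem 1 (A=0.9643): product = 0.9643
After subsystem 2 (A=0.9733): product = 0.9386
After subsystem 3 (A=0.9735): product = 0.9137
A_sys = 0.9137

0.9137


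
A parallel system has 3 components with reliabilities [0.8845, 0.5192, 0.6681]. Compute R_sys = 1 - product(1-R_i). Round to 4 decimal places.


Components: [0.8845, 0.5192, 0.6681]
(1 - 0.8845) = 0.1155, running product = 0.1155
(1 - 0.5192) = 0.4808, running product = 0.0555
(1 - 0.6681) = 0.3319, running product = 0.0184
Product of (1-R_i) = 0.0184
R_sys = 1 - 0.0184 = 0.9816

0.9816


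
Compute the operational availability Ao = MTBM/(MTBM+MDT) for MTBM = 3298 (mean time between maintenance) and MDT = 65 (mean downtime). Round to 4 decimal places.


MTBM = 3298
MDT = 65
MTBM + MDT = 3363
Ao = 3298 / 3363
Ao = 0.9807

0.9807


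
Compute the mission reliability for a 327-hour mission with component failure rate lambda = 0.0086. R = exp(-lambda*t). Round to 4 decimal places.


lambda = 0.0086
mission_time = 327
lambda * t = 0.0086 * 327 = 2.8122
R = exp(-2.8122)
R = 0.0601

0.0601


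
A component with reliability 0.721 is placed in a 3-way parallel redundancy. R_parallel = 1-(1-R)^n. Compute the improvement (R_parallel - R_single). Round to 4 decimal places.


R_single = 0.721, n = 3
1 - R_single = 0.279
(1 - R_single)^n = 0.279^3 = 0.0217
R_parallel = 1 - 0.0217 = 0.9783
Improvement = 0.9783 - 0.721
Improvement = 0.2573

0.2573


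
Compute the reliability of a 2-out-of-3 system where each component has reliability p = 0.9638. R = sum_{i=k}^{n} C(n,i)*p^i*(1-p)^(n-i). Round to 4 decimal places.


k = 2, n = 3, p = 0.9638
i=2: C(3,2)=3 * 0.9638^2 * 0.0362^1 = 0.1009
i=3: C(3,3)=1 * 0.9638^3 * 0.0362^0 = 0.8953
R = sum of terms = 0.9962

0.9962


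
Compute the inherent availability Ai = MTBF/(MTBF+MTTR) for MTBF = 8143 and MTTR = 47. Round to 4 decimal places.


MTBF = 8143
MTTR = 47
MTBF + MTTR = 8190
Ai = 8143 / 8190
Ai = 0.9943

0.9943


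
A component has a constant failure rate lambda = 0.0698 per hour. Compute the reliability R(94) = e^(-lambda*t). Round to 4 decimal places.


lambda = 0.0698
t = 94
lambda * t = 6.5612
R(t) = e^(-6.5612)
R(t) = 0.0014

0.0014


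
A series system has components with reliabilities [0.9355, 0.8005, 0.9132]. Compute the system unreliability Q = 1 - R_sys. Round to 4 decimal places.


Components: [0.9355, 0.8005, 0.9132]
After component 1: product = 0.9355
After component 2: product = 0.7489
After component 3: product = 0.6839
R_sys = 0.6839
Q = 1 - 0.6839 = 0.3161

0.3161


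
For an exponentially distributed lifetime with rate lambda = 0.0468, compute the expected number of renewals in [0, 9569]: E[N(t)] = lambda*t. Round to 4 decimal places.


lambda = 0.0468
t = 9569
E[N(t)] = lambda * t
E[N(t)] = 0.0468 * 9569
E[N(t)] = 447.8292

447.8292


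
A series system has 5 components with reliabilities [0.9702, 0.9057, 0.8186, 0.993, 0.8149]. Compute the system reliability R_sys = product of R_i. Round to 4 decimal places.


Components: [0.9702, 0.9057, 0.8186, 0.993, 0.8149]
After component 1 (R=0.9702): product = 0.9702
After component 2 (R=0.9057): product = 0.8787
After component 3 (R=0.8186): product = 0.7193
After component 4 (R=0.993): product = 0.7143
After component 5 (R=0.8149): product = 0.5821
R_sys = 0.5821

0.5821


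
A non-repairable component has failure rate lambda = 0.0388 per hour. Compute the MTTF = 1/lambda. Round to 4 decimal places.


lambda = 0.0388
MTTF = 1 / 0.0388
MTTF = 25.7732

25.7732


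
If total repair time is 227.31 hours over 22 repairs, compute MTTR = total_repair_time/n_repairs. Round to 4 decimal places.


total_repair_time = 227.31
n_repairs = 22
MTTR = 227.31 / 22
MTTR = 10.3323

10.3323


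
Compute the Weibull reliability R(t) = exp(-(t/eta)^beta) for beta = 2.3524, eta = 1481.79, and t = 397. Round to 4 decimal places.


beta = 2.3524, eta = 1481.79, t = 397
t/eta = 397 / 1481.79 = 0.2679
(t/eta)^beta = 0.2679^2.3524 = 0.0451
R(t) = exp(-0.0451)
R(t) = 0.9559

0.9559


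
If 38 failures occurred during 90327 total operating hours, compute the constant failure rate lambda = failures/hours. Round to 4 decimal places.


failures = 38
total_hours = 90327
lambda = 38 / 90327
lambda = 0.0004

0.0004


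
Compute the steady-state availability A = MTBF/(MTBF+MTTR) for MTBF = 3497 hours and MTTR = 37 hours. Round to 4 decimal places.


MTBF = 3497
MTTR = 37
MTBF + MTTR = 3534
A = 3497 / 3534
A = 0.9895

0.9895


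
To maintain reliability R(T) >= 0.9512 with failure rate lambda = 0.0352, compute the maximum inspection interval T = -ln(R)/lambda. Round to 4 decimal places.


R_target = 0.9512
lambda = 0.0352
-ln(0.9512) = 0.05
T = 0.05 / 0.0352
T = 1.4213

1.4213


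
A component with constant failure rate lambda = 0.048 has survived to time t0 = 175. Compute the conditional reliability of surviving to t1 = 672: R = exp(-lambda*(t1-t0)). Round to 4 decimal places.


lambda = 0.048
t0 = 175, t1 = 672
t1 - t0 = 497
lambda * (t1-t0) = 0.048 * 497 = 23.856
R = exp(-23.856)
R = 0.0

0.0


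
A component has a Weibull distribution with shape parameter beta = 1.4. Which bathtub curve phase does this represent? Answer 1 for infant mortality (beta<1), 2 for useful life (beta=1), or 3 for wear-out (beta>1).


beta = 1.4
Compare beta to 1:
beta < 1 => infant mortality (phase 1)
beta = 1 => useful life (phase 2)
beta > 1 => wear-out (phase 3)
Since beta = 1.4, this is wear-out (increasing failure rate)
Phase = 3

3


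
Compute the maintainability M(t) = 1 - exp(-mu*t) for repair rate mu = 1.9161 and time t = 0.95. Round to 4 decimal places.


mu = 1.9161, t = 0.95
mu * t = 1.9161 * 0.95 = 1.8203
exp(-1.8203) = 0.162
M(t) = 1 - 0.162
M(t) = 0.838

0.838


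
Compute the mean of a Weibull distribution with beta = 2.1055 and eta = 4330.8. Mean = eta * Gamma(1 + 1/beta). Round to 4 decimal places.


beta = 2.1055, eta = 4330.8
1/beta = 0.4749
1 + 1/beta = 1.4749
Gamma(1.4749) = 0.8857
Mean = 4330.8 * 0.8857
Mean = 3835.698

3835.698


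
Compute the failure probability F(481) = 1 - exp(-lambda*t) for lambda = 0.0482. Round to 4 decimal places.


lambda = 0.0482, t = 481
lambda * t = 23.1842
exp(-23.1842) = 0.0
F(t) = 1 - 0.0
F(t) = 1.0

1.0


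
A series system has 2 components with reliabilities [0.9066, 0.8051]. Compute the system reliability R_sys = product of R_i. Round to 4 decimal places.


Components: [0.9066, 0.8051]
After component 1 (R=0.9066): product = 0.9066
After component 2 (R=0.8051): product = 0.7299
R_sys = 0.7299

0.7299


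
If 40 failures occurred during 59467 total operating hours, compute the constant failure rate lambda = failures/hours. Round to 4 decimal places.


failures = 40
total_hours = 59467
lambda = 40 / 59467
lambda = 0.0007

0.0007


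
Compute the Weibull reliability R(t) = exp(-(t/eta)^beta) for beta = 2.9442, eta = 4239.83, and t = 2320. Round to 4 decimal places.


beta = 2.9442, eta = 4239.83, t = 2320
t/eta = 2320 / 4239.83 = 0.5472
(t/eta)^beta = 0.5472^2.9442 = 0.1694
R(t) = exp(-0.1694)
R(t) = 0.8441

0.8441


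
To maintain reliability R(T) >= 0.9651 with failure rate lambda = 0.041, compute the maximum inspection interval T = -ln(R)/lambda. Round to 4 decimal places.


R_target = 0.9651
lambda = 0.041
-ln(0.9651) = 0.0355
T = 0.0355 / 0.041
T = 0.8664

0.8664


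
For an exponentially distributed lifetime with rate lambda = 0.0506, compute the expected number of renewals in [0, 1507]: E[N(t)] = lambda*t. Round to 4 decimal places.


lambda = 0.0506
t = 1507
E[N(t)] = lambda * t
E[N(t)] = 0.0506 * 1507
E[N(t)] = 76.2542

76.2542


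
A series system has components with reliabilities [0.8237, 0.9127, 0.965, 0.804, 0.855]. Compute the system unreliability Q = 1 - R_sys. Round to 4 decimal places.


Components: [0.8237, 0.9127, 0.965, 0.804, 0.855]
After component 1: product = 0.8237
After component 2: product = 0.7518
After component 3: product = 0.7255
After component 4: product = 0.5833
After component 5: product = 0.4987
R_sys = 0.4987
Q = 1 - 0.4987 = 0.5013

0.5013


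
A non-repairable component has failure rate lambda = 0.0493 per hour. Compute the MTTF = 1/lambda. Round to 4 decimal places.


lambda = 0.0493
MTTF = 1 / 0.0493
MTTF = 20.284

20.284


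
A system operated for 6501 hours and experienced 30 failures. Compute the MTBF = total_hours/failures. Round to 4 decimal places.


total_hours = 6501
failures = 30
MTBF = 6501 / 30
MTBF = 216.7

216.7


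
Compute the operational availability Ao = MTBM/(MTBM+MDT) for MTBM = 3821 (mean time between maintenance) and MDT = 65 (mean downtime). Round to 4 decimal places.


MTBM = 3821
MDT = 65
MTBM + MDT = 3886
Ao = 3821 / 3886
Ao = 0.9833

0.9833


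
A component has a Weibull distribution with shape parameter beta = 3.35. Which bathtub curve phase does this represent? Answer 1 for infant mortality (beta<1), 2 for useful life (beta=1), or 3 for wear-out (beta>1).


beta = 3.35
Compare beta to 1:
beta < 1 => infant mortality (phase 1)
beta = 1 => useful life (phase 2)
beta > 1 => wear-out (phase 3)
Since beta = 3.35, this is wear-out (increasing failure rate)
Phase = 3

3


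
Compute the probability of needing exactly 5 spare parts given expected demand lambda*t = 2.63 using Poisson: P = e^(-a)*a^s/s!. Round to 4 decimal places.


a = 2.63, s = 5
e^(-a) = e^(-2.63) = 0.0721
a^s = 2.63^5 = 125.8284
s! = 120
P = 0.0721 * 125.8284 / 120
P = 0.0756

0.0756


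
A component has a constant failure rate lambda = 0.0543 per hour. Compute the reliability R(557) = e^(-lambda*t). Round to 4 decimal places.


lambda = 0.0543
t = 557
lambda * t = 30.2451
R(t) = e^(-30.2451)
R(t) = 0.0

0.0


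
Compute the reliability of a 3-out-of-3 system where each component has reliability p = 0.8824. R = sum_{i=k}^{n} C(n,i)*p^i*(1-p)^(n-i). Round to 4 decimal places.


k = 3, n = 3, p = 0.8824
i=3: C(3,3)=1 * 0.8824^3 * 0.1176^0 = 0.6871
R = sum of terms = 0.6871

0.6871


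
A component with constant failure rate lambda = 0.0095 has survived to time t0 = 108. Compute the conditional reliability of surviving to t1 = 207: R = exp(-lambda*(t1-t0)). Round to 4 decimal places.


lambda = 0.0095
t0 = 108, t1 = 207
t1 - t0 = 99
lambda * (t1-t0) = 0.0095 * 99 = 0.9405
R = exp(-0.9405)
R = 0.3904

0.3904


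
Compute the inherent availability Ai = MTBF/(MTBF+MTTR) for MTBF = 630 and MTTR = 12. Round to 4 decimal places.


MTBF = 630
MTTR = 12
MTBF + MTTR = 642
Ai = 630 / 642
Ai = 0.9813

0.9813


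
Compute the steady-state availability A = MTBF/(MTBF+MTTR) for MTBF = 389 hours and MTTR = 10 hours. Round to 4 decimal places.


MTBF = 389
MTTR = 10
MTBF + MTTR = 399
A = 389 / 399
A = 0.9749

0.9749


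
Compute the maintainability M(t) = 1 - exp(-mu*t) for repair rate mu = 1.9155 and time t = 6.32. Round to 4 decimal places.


mu = 1.9155, t = 6.32
mu * t = 1.9155 * 6.32 = 12.106
exp(-12.106) = 0.0
M(t) = 1 - 0.0
M(t) = 1.0

1.0


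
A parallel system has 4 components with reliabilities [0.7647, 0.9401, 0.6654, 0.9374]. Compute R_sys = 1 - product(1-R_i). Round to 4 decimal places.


Components: [0.7647, 0.9401, 0.6654, 0.9374]
(1 - 0.7647) = 0.2353, running product = 0.2353
(1 - 0.9401) = 0.0599, running product = 0.0141
(1 - 0.6654) = 0.3346, running product = 0.0047
(1 - 0.9374) = 0.0626, running product = 0.0003
Product of (1-R_i) = 0.0003
R_sys = 1 - 0.0003 = 0.9997

0.9997


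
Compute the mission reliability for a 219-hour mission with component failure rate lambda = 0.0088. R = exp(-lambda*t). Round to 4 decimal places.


lambda = 0.0088
mission_time = 219
lambda * t = 0.0088 * 219 = 1.9272
R = exp(-1.9272)
R = 0.1456

0.1456


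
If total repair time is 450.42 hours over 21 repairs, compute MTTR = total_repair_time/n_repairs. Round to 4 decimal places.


total_repair_time = 450.42
n_repairs = 21
MTTR = 450.42 / 21
MTTR = 21.4486

21.4486


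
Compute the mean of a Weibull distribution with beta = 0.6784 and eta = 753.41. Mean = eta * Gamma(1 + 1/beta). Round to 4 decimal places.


beta = 0.6784, eta = 753.41
1/beta = 1.4741
1 + 1/beta = 2.4741
Gamma(2.4741) = 1.3055
Mean = 753.41 * 1.3055
Mean = 983.5966

983.5966


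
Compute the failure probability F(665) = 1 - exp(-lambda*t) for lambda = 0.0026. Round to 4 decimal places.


lambda = 0.0026, t = 665
lambda * t = 1.729
exp(-1.729) = 0.1775
F(t) = 1 - 0.1775
F(t) = 0.8225

0.8225


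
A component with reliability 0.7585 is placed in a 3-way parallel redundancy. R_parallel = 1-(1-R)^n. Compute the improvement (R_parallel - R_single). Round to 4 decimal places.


R_single = 0.7585, n = 3
1 - R_single = 0.2415
(1 - R_single)^n = 0.2415^3 = 0.0141
R_parallel = 1 - 0.0141 = 0.9859
Improvement = 0.9859 - 0.7585
Improvement = 0.2274

0.2274


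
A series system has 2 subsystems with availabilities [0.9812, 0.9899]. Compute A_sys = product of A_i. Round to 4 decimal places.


Subsystems: [0.9812, 0.9899]
After subsystem 1 (A=0.9812): product = 0.9812
After subsystem 2 (A=0.9899): product = 0.9713
A_sys = 0.9713

0.9713


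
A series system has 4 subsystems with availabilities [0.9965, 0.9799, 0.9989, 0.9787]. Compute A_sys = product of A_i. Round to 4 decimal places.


Subsystems: [0.9965, 0.9799, 0.9989, 0.9787]
After subsystem 1 (A=0.9965): product = 0.9965
After subsystem 2 (A=0.9799): product = 0.9765
After subsystem 3 (A=0.9989): product = 0.9754
After subsystem 4 (A=0.9787): product = 0.9546
A_sys = 0.9546

0.9546


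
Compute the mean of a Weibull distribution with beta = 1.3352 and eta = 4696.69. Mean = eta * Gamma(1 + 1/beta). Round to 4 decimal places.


beta = 1.3352, eta = 4696.69
1/beta = 0.749
1 + 1/beta = 1.749
Gamma(1.749) = 0.9188
Mean = 4696.69 * 0.9188
Mean = 4315.4337

4315.4337


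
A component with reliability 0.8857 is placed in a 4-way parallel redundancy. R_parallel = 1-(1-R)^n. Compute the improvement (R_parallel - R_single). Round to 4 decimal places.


R_single = 0.8857, n = 4
1 - R_single = 0.1143
(1 - R_single)^n = 0.1143^4 = 0.0002
R_parallel = 1 - 0.0002 = 0.9998
Improvement = 0.9998 - 0.8857
Improvement = 0.1141

0.1141


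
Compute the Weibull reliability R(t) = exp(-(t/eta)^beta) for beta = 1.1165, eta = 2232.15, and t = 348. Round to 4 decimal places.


beta = 1.1165, eta = 2232.15, t = 348
t/eta = 348 / 2232.15 = 0.1559
(t/eta)^beta = 0.1559^1.1165 = 0.1256
R(t) = exp(-0.1256)
R(t) = 0.882

0.882


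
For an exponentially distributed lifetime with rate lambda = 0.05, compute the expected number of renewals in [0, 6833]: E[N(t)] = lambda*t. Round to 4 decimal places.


lambda = 0.05
t = 6833
E[N(t)] = lambda * t
E[N(t)] = 0.05 * 6833
E[N(t)] = 341.65

341.65


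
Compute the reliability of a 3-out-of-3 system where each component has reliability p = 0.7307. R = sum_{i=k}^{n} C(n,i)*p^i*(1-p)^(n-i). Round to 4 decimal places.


k = 3, n = 3, p = 0.7307
i=3: C(3,3)=1 * 0.7307^3 * 0.2693^0 = 0.3901
R = sum of terms = 0.3901

0.3901


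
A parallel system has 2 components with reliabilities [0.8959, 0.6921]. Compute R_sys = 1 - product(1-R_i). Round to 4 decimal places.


Components: [0.8959, 0.6921]
(1 - 0.8959) = 0.1041, running product = 0.1041
(1 - 0.6921) = 0.3079, running product = 0.0321
Product of (1-R_i) = 0.0321
R_sys = 1 - 0.0321 = 0.9679

0.9679


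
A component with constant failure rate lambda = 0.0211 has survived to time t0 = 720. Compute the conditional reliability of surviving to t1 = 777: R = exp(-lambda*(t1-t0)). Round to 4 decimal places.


lambda = 0.0211
t0 = 720, t1 = 777
t1 - t0 = 57
lambda * (t1-t0) = 0.0211 * 57 = 1.2027
R = exp(-1.2027)
R = 0.3004

0.3004


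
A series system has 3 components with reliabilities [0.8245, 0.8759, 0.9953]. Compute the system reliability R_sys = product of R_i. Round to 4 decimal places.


Components: [0.8245, 0.8759, 0.9953]
After component 1 (R=0.8245): product = 0.8245
After component 2 (R=0.8759): product = 0.7222
After component 3 (R=0.9953): product = 0.7188
R_sys = 0.7188

0.7188


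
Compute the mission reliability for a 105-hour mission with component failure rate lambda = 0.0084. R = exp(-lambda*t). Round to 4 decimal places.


lambda = 0.0084
mission_time = 105
lambda * t = 0.0084 * 105 = 0.882
R = exp(-0.882)
R = 0.414

0.414


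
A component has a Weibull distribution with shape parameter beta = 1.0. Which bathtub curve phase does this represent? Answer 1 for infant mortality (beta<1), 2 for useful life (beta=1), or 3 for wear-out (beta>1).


beta = 1.0
Compare beta to 1:
beta < 1 => infant mortality (phase 1)
beta = 1 => useful life (phase 2)
beta > 1 => wear-out (phase 3)
Since beta = 1.0, this is useful life (constant failure rate)
Phase = 2

2


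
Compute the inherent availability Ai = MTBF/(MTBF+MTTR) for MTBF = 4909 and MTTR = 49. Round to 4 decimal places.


MTBF = 4909
MTTR = 49
MTBF + MTTR = 4958
Ai = 4909 / 4958
Ai = 0.9901

0.9901


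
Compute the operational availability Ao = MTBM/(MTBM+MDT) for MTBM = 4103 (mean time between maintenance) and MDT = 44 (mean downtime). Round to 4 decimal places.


MTBM = 4103
MDT = 44
MTBM + MDT = 4147
Ao = 4103 / 4147
Ao = 0.9894

0.9894


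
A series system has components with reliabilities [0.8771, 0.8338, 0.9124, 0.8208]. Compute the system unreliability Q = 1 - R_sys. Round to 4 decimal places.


Components: [0.8771, 0.8338, 0.9124, 0.8208]
After component 1: product = 0.8771
After component 2: product = 0.7313
After component 3: product = 0.6673
After component 4: product = 0.5477
R_sys = 0.5477
Q = 1 - 0.5477 = 0.4523

0.4523


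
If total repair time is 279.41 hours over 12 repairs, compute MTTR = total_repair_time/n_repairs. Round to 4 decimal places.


total_repair_time = 279.41
n_repairs = 12
MTTR = 279.41 / 12
MTTR = 23.2842

23.2842


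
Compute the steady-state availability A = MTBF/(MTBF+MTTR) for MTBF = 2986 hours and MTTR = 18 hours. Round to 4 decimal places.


MTBF = 2986
MTTR = 18
MTBF + MTTR = 3004
A = 2986 / 3004
A = 0.994

0.994


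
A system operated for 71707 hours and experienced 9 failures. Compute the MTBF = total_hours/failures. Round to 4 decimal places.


total_hours = 71707
failures = 9
MTBF = 71707 / 9
MTBF = 7967.4444

7967.4444


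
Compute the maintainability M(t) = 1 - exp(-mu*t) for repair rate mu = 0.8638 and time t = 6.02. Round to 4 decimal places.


mu = 0.8638, t = 6.02
mu * t = 0.8638 * 6.02 = 5.2001
exp(-5.2001) = 0.0055
M(t) = 1 - 0.0055
M(t) = 0.9945

0.9945


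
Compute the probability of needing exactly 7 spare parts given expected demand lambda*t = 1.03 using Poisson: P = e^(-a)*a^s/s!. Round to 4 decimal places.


a = 1.03, s = 7
e^(-a) = e^(-1.03) = 0.357
a^s = 1.03^7 = 1.2299
s! = 5040
P = 0.357 * 1.2299 / 5040
P = 0.0001

0.0001


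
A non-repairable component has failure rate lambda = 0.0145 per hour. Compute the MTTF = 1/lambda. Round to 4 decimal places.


lambda = 0.0145
MTTF = 1 / 0.0145
MTTF = 68.9655

68.9655


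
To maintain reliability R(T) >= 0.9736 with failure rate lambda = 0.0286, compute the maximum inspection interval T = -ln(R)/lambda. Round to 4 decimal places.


R_target = 0.9736
lambda = 0.0286
-ln(0.9736) = 0.0268
T = 0.0268 / 0.0286
T = 0.9355

0.9355


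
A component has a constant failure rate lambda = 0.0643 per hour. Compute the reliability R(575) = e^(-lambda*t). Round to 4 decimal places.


lambda = 0.0643
t = 575
lambda * t = 36.9725
R(t) = e^(-36.9725)
R(t) = 0.0

0.0
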